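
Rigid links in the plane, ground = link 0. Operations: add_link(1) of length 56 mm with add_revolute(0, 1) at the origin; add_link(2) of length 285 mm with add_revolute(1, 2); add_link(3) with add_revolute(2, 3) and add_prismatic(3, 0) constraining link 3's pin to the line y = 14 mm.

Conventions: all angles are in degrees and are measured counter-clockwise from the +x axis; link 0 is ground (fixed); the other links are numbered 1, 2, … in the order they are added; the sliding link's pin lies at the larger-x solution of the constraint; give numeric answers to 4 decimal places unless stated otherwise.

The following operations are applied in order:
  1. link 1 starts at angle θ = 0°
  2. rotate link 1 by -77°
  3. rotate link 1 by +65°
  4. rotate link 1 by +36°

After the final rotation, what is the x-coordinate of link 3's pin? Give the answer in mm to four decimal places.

geometry: r = 56 mm, L = 285 mm, e = 14 mm; θ starts at 0°
rotate link 1 by -77°: θ ← 0° -77° = -77°
rotate link 1 by +65°: θ ← -77° +65° = -12°
rotate link 1 by +36°: θ ← -12° +36° = 24°
crank pin P = (r cos θ, r sin θ) = (51.158546, 22.777252)
h = r sin θ − e = 22.777252 − 14 = 8.777252
x = r cos θ + √(L² − h²) = 51.158546 + 284.864810 = 336.023355

336.0234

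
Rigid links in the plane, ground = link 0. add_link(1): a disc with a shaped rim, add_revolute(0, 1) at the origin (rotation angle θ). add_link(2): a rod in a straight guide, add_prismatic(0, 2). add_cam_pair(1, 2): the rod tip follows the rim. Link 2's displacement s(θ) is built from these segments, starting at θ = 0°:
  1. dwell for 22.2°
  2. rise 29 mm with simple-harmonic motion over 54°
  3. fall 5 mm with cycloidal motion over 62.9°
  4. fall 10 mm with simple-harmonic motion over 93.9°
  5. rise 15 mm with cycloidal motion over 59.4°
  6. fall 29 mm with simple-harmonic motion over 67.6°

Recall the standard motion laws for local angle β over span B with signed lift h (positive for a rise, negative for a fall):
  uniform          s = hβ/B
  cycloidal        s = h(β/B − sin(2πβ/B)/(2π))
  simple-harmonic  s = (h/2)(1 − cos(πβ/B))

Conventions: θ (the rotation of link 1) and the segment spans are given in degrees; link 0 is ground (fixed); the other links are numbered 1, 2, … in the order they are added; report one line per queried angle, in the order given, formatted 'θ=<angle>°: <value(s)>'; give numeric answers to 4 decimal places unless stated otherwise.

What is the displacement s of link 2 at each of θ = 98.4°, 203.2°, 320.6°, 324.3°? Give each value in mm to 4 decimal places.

segment 1 (0° to 22.2°, dwell): s unchanged at 0.0000
segment 2 (22.2° to 76.2°, simple-harmonic, h = 29) is passed completely: s = 0.0000 + (29) = 29.0000
θ = 98.4° falls in segment 3 (76.2° to 139.1°, cycloidal, h = -5): β = 98.4 − 76.2 = 22.2°, B = 62.9°; Δs = -5·(0.3529 − sin(2π·0.3529)/(2π)) = -1.1297; s = 29.0000 − 1.1297 = 27.8703
segment 3 (76.2° to 139.1°, cycloidal, h = -5) is passed completely: s = 29.0000 + (-5) = 24.0000
θ = 203.2° falls in segment 4 (139.1° to 233°, simple-harmonic, h = -10): β = 203.2 − 139.1 = 64.1°, B = 93.9°; Δs = -10/2·(1 − cos(π·0.6826)) = -7.7141; s = 24.0000 − 7.7141 = 16.2859
segment 4 (139.1° to 233°, simple-harmonic, h = -10) is passed completely: s = 24.0000 + (-10) = 14.0000
segment 5 (233° to 292.4°, cycloidal, h = 15) is passed completely: s = 14.0000 + (15) = 29.0000
θ = 320.6° falls in segment 6 (292.4° to 360°, simple-harmonic, h = -29): β = 320.6 − 292.4 = 28.2°, B = 67.6°; Δs = -29/2·(1 − cos(π·0.4172)) = -10.7688; s = 29.0000 − 10.7688 = 18.2312
θ = 324.3° falls in segment 6 (292.4° to 360°, simple-harmonic, h = -29): β = 324.3 − 292.4 = 31.9°, B = 67.6°; Δs = -29/2·(1 − cos(π·0.4719)) = -13.2213; s = 29.0000 − 13.2213 = 15.7787

θ=98.4°: 27.8703
θ=203.2°: 16.2859
θ=320.6°: 18.2312
θ=324.3°: 15.7787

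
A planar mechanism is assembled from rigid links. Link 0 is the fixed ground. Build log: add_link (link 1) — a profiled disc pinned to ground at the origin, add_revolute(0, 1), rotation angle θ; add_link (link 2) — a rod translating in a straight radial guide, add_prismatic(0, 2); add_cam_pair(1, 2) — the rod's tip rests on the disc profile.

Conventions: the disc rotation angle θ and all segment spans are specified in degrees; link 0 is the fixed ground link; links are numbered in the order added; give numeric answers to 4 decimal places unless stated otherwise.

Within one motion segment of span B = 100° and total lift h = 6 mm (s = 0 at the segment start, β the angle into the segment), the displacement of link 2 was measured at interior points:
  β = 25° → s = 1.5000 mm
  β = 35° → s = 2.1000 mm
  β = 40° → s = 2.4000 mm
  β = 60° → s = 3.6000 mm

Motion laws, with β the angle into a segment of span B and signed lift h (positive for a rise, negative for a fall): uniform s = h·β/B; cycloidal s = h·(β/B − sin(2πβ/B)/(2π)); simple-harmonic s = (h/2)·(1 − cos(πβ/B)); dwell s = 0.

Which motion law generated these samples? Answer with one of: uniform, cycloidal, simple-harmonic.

candidates at β/B = r: uniform s = h·r (linear in β); cycloidal s = h·(r − sin(2πr)/(2π)); simple-harmonic s = (h/2)(1 − cos(πr))
β=25°: printed 1.5000 | uniform 1.5000, cycloidal 0.5451, simple-harmonic 0.8787
β=35°: printed 2.1000 | uniform 2.1000, cycloidal 1.3274, simple-harmonic 1.6380
β=40°: printed 2.4000 | uniform 2.4000, cycloidal 1.8387, simple-harmonic 2.0729
β=60°: printed 3.6000 | uniform 3.6000, cycloidal 4.1613, simple-harmonic 3.9271
only one law matches every sample → uniform

uniform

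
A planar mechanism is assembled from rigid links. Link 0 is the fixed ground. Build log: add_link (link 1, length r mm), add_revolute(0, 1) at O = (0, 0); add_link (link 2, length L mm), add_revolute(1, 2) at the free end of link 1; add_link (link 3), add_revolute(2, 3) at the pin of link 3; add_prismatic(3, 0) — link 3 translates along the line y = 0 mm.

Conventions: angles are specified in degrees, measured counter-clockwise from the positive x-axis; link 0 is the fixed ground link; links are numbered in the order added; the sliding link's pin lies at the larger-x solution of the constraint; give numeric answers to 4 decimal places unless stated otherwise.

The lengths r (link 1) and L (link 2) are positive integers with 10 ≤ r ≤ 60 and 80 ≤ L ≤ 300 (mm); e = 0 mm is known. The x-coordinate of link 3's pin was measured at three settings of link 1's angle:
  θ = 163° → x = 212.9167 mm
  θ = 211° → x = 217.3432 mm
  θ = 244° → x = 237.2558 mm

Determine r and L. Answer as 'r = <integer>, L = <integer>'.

constraint per measurement: (x − r cos θ)² + (r sin θ − e)² = L²
subtracting the θ₁ and θ₂ equations cancels the r² and L² terms:
r = (x₁² − x₂²) / (2[(x₁cos θ₁ + e sin θ₁) − (x₂cos θ₂ + e sin θ₂)]) = 55.0009 → r = 55
L² = (x₁ − r cos θ₁)² + (r sin θ₁ − e)² = 70755.9790 → L = 266.0000 → L = 266
check at θ₃=244°: x = 237.2558 (printed 237.2558) ✓

r = 55, L = 266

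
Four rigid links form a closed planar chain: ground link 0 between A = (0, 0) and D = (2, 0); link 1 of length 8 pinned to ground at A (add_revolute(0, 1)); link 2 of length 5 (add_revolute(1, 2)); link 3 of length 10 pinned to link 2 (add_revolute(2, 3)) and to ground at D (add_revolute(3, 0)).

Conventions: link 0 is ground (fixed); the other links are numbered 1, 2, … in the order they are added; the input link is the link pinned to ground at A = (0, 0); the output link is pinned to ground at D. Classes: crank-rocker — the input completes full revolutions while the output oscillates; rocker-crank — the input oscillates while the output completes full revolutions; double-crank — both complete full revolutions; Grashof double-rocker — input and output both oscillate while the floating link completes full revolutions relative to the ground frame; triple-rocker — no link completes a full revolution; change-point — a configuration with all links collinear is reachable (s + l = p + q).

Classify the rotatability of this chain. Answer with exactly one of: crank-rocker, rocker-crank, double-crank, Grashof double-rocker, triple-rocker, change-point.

lengths: ground=2, input=8, coupler=5, output=10
sorted: s=2 (shortest), l=10 (longest), p+q=13
s + l = 12 vs p + q = 13
s + l < p + q (Grashof) with shortest = ground link → double-crank

double-crank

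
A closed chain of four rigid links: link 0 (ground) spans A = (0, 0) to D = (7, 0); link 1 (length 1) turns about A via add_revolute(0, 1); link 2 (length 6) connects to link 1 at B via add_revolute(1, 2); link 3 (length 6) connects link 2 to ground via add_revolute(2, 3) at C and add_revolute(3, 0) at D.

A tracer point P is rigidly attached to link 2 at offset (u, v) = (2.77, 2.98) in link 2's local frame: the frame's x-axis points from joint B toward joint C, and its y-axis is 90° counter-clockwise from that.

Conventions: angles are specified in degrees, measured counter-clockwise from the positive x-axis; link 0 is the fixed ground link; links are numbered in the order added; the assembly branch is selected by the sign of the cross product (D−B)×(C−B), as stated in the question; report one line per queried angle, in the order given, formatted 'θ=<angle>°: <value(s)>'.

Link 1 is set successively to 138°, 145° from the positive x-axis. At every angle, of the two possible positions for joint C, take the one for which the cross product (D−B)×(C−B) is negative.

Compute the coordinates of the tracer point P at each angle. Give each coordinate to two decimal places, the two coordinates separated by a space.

A=(0,0), D=(7.00,0)
θ=138°: B = A + 1.00·(cos138°, sin138°) = (-0.7431, 0.6691)
θ=138°: |BD| = 7.7720
θ=138°: circle(B,6.00) ∩ circle(D,6.00): a=3.8860, h=4.5715
θ=138°:   candidates: C₊=(3.5220,4.8891) cross=35.530; C₋=(2.7348,-4.2200) cross=-35.530
θ=138°:   branch - wants cross < 0 → take C=(2.7348,-4.2200) (cross=-35.530)
θ=138°: ex = (C−B)/|BC| = (0.5797,-0.8149); ey = (0.8149,0.5797)
θ=138°: P = B + 2.77·ex + 2.98·ey = (3.2908,0.1394)
θ=145°: B = A + 1.00·(cos145°, sin145°) = (-0.8192, 0.5736)
θ=145°: |BD| = 7.8402
θ=145°: circle(B,6.00) ∩ circle(D,6.00): a=3.9201, h=4.5424
θ=145°:   candidates: C₊=(3.4227,4.8170) cross=35.613; C₋=(2.7581,-4.2434) cross=-35.613
θ=145°:   branch - wants cross < 0 → take C=(2.7581,-4.2434) (cross=-35.613)
θ=145°: ex = (C−B)/|BC| = (0.5962,-0.8028); ey = (0.8028,0.5962)
θ=145°: P = B + 2.77·ex + 2.98·ey = (3.2248,0.1264)

θ=138°: 3.29 0.14
θ=145°: 3.22 0.13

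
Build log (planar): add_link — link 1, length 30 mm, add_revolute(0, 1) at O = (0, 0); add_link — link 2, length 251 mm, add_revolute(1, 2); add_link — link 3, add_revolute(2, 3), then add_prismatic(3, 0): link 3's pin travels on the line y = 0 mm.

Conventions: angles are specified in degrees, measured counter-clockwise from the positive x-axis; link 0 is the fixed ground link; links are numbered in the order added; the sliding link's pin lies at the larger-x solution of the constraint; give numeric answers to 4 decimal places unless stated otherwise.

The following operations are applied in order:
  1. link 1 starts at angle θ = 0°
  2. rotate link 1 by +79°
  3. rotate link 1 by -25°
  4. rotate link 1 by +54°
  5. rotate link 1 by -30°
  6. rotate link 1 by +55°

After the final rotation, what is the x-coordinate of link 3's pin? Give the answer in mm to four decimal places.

geometry: r = 30 mm, L = 251 mm, e = 0 mm; θ starts at 0°
rotate link 1 by +79°: θ ← 0° +79° = 79°
rotate link 1 by -25°: θ ← 79° -25° = 54°
rotate link 1 by +54°: θ ← 54° +54° = 108°
rotate link 1 by -30°: θ ← 108° -30° = 78°
rotate link 1 by +55°: θ ← 78° +55° = 133°
crank pin P = (r cos θ, r sin θ) = (-20.459951, 21.940611)
h = r sin θ − e = 21.940611 − 0 = 21.940611
x = r cos θ + √(L² − h²) = -20.459951 + 250.039216 = 229.579265

229.5793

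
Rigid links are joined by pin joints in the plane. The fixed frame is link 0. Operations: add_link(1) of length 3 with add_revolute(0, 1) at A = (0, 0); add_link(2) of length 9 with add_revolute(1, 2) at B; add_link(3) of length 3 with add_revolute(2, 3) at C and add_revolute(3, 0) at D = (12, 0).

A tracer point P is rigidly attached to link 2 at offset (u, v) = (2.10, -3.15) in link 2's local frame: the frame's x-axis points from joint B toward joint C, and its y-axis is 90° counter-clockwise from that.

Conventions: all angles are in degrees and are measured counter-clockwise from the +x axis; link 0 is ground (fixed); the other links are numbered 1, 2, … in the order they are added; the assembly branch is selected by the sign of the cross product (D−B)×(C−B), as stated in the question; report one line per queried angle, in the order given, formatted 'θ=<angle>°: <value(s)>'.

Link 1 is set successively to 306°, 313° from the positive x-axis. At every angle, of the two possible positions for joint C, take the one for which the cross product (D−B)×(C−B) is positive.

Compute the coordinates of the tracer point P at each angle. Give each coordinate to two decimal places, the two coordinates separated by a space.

A=(0,0), D=(12.00,0)
θ=306°: B = A + 3.00·(cos306°, sin306°) = (1.7634, -2.4271)
θ=306°: |BD| = 10.5204
θ=306°: circle(B,9.00) ∩ circle(D,3.00): a=8.6821, h=2.3708
θ=306°:   candidates: C₊=(9.6643,1.8827) cross=24.942; C₋=(10.7582,-2.7309) cross=-24.942
θ=306°:   branch + wants cross > 0 → take C=(9.6643,1.8827) (cross=24.942)
θ=306°: ex = (C−B)/|BC| = (0.8779,0.4789); ey = (-0.4789,0.8779)
θ=306°: P = B + 2.10·ex + -3.15·ey = (5.1153,-4.1868)
θ=313°: B = A + 3.00·(cos313°, sin313°) = (2.0460, -2.1941)
θ=313°: |BD| = 10.1929
θ=313°: circle(B,9.00) ∩ circle(D,3.00): a=8.6283, h=2.5597
θ=313°:   candidates: C₊=(9.9211,2.1629) cross=26.091; C₋=(11.0230,-2.8365) cross=-26.091
θ=313°:   branch + wants cross > 0 → take C=(9.9211,2.1629) (cross=26.091)
θ=313°: ex = (C−B)/|BC| = (0.8750,0.4841); ey = (-0.4841,0.8750)
θ=313°: P = B + 2.10·ex + -3.15·ey = (5.4084,-3.9337)

θ=306°: 5.12 -4.19
θ=313°: 5.41 -3.93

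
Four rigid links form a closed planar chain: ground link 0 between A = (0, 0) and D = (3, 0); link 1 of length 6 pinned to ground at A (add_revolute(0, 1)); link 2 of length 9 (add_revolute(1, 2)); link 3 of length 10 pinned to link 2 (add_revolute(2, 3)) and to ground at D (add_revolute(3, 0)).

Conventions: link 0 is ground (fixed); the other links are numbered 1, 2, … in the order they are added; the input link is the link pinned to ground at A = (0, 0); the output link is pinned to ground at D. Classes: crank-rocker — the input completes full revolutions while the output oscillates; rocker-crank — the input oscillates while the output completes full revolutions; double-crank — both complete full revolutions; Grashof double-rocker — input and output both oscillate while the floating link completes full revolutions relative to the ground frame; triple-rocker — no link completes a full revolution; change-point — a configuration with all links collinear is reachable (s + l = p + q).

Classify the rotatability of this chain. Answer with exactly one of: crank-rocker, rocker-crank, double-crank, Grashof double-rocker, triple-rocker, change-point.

lengths: ground=3, input=6, coupler=9, output=10
sorted: s=3 (shortest), l=10 (longest), p+q=15
s + l = 13 vs p + q = 15
s + l < p + q (Grashof) with shortest = ground link → double-crank

double-crank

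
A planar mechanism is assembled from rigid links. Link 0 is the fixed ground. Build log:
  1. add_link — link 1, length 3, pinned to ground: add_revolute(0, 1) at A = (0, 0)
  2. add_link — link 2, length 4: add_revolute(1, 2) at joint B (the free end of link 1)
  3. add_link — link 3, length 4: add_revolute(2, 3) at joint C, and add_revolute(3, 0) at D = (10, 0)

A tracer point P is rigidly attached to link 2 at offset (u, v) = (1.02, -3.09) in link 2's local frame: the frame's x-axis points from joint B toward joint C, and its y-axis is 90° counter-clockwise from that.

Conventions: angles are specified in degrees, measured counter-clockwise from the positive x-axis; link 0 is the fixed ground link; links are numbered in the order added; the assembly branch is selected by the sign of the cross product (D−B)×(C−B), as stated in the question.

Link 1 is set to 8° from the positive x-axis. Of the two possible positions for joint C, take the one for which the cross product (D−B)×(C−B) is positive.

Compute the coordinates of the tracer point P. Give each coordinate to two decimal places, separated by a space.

A=(0,0), D=(10.00,0)
B = A + 3.00·(cos8°, sin8°) = (2.9708, 0.4175)
|BD| = 7.0416
circle(B,4.00) ∩ circle(D,4.00): a=3.5208, h=1.8984
  candidates: C₊=(6.5980,2.1038) cross=13.368; C₋=(6.3728,-1.6863) cross=-13.368
  branch + wants cross > 0 → take C=(6.5980,2.1038) (cross=13.368)
ex = (C−B)/|BC| = (0.9068,0.4216); ey = (-0.4216,0.9068)
P = B + 1.02·ex + -3.09·ey = (5.1984,-1.9545)

5.20 -1.95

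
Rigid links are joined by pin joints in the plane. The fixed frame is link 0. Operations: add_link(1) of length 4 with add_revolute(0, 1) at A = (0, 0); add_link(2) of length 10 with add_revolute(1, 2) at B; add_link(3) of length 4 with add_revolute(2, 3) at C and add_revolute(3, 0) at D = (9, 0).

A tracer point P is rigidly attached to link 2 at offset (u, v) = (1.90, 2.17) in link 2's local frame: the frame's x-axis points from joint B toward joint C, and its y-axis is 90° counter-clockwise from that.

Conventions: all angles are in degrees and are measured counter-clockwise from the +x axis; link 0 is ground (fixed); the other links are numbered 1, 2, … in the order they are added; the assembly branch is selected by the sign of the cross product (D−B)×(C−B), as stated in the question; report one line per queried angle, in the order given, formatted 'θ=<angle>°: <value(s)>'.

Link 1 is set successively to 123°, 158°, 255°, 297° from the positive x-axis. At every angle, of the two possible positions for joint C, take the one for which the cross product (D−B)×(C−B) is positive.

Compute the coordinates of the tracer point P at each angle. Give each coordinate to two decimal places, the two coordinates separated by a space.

A=(0,0), D=(9.00,0)
θ=123°: B = A + 4.00·(cos123°, sin123°) = (-2.1786, 3.3547)
θ=123°: |BD| = 11.6711
θ=123°: circle(B,10.00) ∩ circle(D,4.00): a=9.4342, h=3.3161
θ=123°:   candidates: C₊=(7.8107,3.8191) cross=38.702; C₋=(5.9043,-2.5332) cross=-38.702
θ=123°:   branch + wants cross > 0 → take C=(7.8107,3.8191) (cross=38.702)
θ=123°: ex = (C−B)/|BC| = (0.9989,0.0464); ey = (-0.0464,0.9989)
θ=123°: P = B + 1.90·ex + 2.17·ey = (-0.3814,5.6106)
θ=158°: B = A + 4.00·(cos158°, sin158°) = (-3.7087, 1.4984)
θ=158°: |BD| = 12.7968
θ=158°: circle(B,10.00) ∩ circle(D,4.00): a=9.6805, h=2.5077
θ=158°:   candidates: C₊=(6.1988,2.8554) cross=32.091; C₋=(5.6115,-2.1256) cross=-32.091
θ=158°:   branch + wants cross > 0 → take C=(6.1988,2.8554) (cross=32.091)
θ=158°: ex = (C−B)/|BC| = (0.9908,0.1357); ey = (-0.1357,0.9908)
θ=158°: P = B + 1.90·ex + 2.17·ey = (-2.1208,3.9062)
θ=255°: B = A + 4.00·(cos255°, sin255°) = (-1.0353, -3.8637)
θ=255°: |BD| = 10.7534
θ=255°: circle(B,10.00) ∩ circle(D,4.00): a=9.2824, h=3.7197
θ=255°:   candidates: C₊=(6.2908,2.9428) cross=40.000; C₋=(8.9638,-3.9998) cross=-40.000
θ=255°:   branch + wants cross > 0 → take C=(6.2908,2.9428) (cross=40.000)
θ=255°: ex = (C−B)/|BC| = (0.7326,0.6807); ey = (-0.6807,0.7326)
θ=255°: P = B + 1.90·ex + 2.17·ey = (-1.1203,-0.9807)
θ=297°: B = A + 4.00·(cos297°, sin297°) = (1.8160, -3.5640)
θ=297°: |BD| = 8.0195
θ=297°: circle(B,10.00) ∩ circle(D,4.00): a=9.2470, h=3.8070
θ=297°:   candidates: C₊=(8.4077,3.9559) cross=30.530; C₋=(11.7915,-2.8649) cross=-30.530
θ=297°:   branch + wants cross > 0 → take C=(8.4077,3.9559) (cross=30.530)
θ=297°: ex = (C−B)/|BC| = (0.6592,0.7520); ey = (-0.7520,0.6592)
θ=297°: P = B + 1.90·ex + 2.17·ey = (1.4366,-0.7048)

θ=123°: -0.38 5.61
θ=158°: -2.12 3.91
θ=255°: -1.12 -0.98
θ=297°: 1.44 -0.70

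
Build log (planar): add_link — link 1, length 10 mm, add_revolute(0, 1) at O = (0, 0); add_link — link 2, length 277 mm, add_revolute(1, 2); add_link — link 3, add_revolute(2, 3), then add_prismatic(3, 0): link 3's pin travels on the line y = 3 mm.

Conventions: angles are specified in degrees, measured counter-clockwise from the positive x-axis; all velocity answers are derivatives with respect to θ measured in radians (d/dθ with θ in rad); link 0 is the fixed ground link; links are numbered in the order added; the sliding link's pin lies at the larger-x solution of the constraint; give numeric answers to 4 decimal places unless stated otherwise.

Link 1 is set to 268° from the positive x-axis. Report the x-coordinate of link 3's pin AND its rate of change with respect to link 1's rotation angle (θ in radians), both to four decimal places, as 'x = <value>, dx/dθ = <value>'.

geometry: r = 10 mm, L = 277 mm, e = 3 mm
crank pin P = (r cos θ, r sin θ) = (-0.348995, -9.993908)
h = r sin θ − e = -9.993908 − 3 = -12.993908
x = r cos θ + √(L² − h²) = -0.348995 + 276.695064 = 276.346069
dx/dθ = −r sin θ − h·r cos θ/√(L² − h²) (θ in radians; h = -12.993908) = 9.977519

x = 276.3461, dx/dθ = 9.9775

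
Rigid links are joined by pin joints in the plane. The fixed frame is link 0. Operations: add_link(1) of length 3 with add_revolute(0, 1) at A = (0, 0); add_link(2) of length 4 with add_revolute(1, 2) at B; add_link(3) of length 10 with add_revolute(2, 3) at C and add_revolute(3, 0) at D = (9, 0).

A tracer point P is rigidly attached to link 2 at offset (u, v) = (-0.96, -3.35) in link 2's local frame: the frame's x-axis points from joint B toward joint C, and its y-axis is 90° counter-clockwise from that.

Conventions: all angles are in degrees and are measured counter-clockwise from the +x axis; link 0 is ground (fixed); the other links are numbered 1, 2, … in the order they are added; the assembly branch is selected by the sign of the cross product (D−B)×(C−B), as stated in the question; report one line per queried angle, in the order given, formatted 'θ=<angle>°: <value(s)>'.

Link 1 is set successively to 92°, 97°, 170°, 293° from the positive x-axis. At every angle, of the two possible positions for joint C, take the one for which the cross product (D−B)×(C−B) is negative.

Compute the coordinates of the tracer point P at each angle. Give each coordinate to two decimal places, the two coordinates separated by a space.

A=(0,0), D=(9.00,0)
θ=92°: B = A + 3.00·(cos92°, sin92°) = (-0.1047, 2.9982)
θ=92°: |BD| = 9.5856
θ=92°: circle(B,4.00) ∩ circle(D,10.00): a=0.4113, h=3.9788
θ=92°:   candidates: C₊=(1.5304,6.6487) cross=38.139; C₋=(-0.9585,-0.9096) cross=-38.139
θ=92°:   branch - wants cross < 0 → take C=(-0.9585,-0.9096) (cross=-38.139)
θ=92°: ex = (C−B)/|BC| = (-0.2135,-0.9770); ey = (0.9770,-0.2135)
θ=92°: P = B + -0.96·ex + -3.35·ey = (-3.1726,4.6511)
θ=97°: B = A + 3.00·(cos97°, sin97°) = (-0.3656, 2.9776)
θ=97°: |BD| = 9.8276
θ=97°: circle(B,4.00) ∩ circle(D,10.00): a=0.6401, h=3.9485
θ=97°:   candidates: C₊=(1.4407,6.5466) cross=38.804; C₋=(-0.9519,-0.9792) cross=-38.804
θ=97°:   branch - wants cross < 0 → take C=(-0.9519,-0.9792) (cross=-38.804)
θ=97°: ex = (C−B)/|BC| = (-0.1466,-0.9892); ey = (0.9892,-0.1466)
θ=97°: P = B + -0.96·ex + -3.35·ey = (-3.5387,4.4183)
θ=170°: B = A + 3.00·(cos170°, sin170°) = (-2.9544, 0.5209)
θ=170°: |BD| = 11.9658
θ=170°: circle(B,4.00) ∩ circle(D,10.00): a=2.4729, h=3.1440
θ=170°:   candidates: C₊=(-0.3470,3.5543) cross=37.621; C₋=(-0.6208,-2.7278) cross=-37.621
θ=170°:   branch - wants cross < 0 → take C=(-0.6208,-2.7278) (cross=-37.621)
θ=170°: ex = (C−B)/|BC| = (0.5834,-0.8122); ey = (0.8122,0.5834)
θ=170°: P = B + -0.96·ex + -3.35·ey = (-6.2353,-0.6538)
θ=293°: B = A + 3.00·(cos293°, sin293°) = (1.1722, -2.7615)
θ=293°: |BD| = 8.3006
θ=293°: circle(B,4.00) ∩ circle(D,10.00): a=-0.9095, h=3.8952
θ=293°:   candidates: C₊=(-0.9814,0.6092) cross=32.333; C₋=(1.6104,-6.7374) cross=-32.333
θ=293°:   branch - wants cross < 0 → take C=(1.6104,-6.7374) (cross=-32.333)
θ=293°: ex = (C−B)/|BC| = (0.1095,-0.9940); ey = (0.9940,0.1095)
θ=293°: P = B + -0.96·ex + -3.35·ey = (-2.2628,-2.1743)

θ=92°: -3.17 4.65
θ=97°: -3.54 4.42
θ=170°: -6.24 -0.65
θ=293°: -2.26 -2.17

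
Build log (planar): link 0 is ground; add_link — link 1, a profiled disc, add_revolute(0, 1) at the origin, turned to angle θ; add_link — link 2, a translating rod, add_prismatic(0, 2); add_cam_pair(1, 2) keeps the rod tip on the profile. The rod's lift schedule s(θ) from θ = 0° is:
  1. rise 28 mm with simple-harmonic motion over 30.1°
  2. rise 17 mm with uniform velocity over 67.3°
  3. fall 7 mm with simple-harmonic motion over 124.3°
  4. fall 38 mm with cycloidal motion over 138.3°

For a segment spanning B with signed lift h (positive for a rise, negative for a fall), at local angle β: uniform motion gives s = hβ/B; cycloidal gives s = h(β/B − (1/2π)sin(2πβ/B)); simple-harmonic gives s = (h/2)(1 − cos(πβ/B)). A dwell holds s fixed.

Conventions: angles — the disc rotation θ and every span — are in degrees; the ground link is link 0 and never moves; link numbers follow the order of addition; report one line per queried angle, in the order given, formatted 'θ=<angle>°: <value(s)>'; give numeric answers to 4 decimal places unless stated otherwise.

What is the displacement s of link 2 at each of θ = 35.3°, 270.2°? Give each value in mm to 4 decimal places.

seg 1 [0°–30.1°] simple-harmonic, h=28: full span → s += 28 → s = 28.0000
seg 2 [30.1°–97.4°] uniform, h=17: θ=35.3° here. β=5.2, B=67.3. 17·5.2/67.3 = 1.3135 → s = 29.3135
seg 2 [30.1°–97.4°] uniform, h=17: full span → s += 17 → s = 45.0000
seg 3 [97.4°–221.7°] simple-harmonic, h=-7: full span → s += -7 → s = 38.0000
seg 4 [221.7°–360°] cycloidal, h=-38: θ=270.2° here. β=48.5, B=138.3. -38·(0.3507 − sin(2π·0.3507)/(2π)) = -8.4486 → s = 29.5514

θ=35.3°: 29.3135
θ=270.2°: 29.5514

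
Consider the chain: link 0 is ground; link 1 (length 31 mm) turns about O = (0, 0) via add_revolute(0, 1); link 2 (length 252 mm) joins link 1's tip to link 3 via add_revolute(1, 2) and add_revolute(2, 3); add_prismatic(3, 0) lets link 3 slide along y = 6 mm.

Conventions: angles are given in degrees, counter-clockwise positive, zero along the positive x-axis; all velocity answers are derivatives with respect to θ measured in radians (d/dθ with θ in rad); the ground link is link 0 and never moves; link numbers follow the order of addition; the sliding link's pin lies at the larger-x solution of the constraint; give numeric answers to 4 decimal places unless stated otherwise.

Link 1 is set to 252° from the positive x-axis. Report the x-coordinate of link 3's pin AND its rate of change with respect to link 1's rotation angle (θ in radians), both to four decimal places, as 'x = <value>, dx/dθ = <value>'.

geometry: r = 31 mm, L = 252 mm, e = 6 mm
crank pin P = (r cos θ, r sin θ) = (-9.579527, -29.482752)
h = r sin θ − e = -29.482752 − 6 = -35.482752
x = r cos θ + √(L² − h²) = -9.579527 + 249.489427 = 239.909900
dx/dθ = −r sin θ − h·r cos θ/√(L² − h²) (θ in radians; h = -35.482752) = 28.120338

x = 239.9099, dx/dθ = 28.1203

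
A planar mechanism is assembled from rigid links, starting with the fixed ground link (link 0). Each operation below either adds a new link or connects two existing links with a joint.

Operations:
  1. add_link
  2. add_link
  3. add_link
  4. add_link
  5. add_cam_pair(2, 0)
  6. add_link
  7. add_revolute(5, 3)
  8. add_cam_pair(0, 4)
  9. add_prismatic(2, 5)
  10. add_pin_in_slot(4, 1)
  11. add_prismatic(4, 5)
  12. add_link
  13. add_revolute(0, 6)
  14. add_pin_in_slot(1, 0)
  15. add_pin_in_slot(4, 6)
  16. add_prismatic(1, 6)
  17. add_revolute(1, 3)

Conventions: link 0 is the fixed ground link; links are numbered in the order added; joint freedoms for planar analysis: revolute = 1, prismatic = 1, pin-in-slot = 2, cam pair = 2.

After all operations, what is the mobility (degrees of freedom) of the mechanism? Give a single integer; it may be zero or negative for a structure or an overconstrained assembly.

link 0 = ground. State L|J1|J2 = 1|0|0
+link1  2|0|0
+link2  3|0|0
+link3  4|0|0
+link4  5|0|0
C(2,0) f=2→J2  5|0|1
+link5  6|0|1
R(5,3) f=1→J1  6|1|1
C(0,4) f=2→J2  6|1|2
P(2,5) f=1→J1  6|2|2
PS(4,1) f=2→J2  6|2|3
P(4,5) f=1→J1  6|3|3
+link6  7|3|3
R(0,6) f=1→J1  7|4|3
PS(1,0) f=2→J2  7|4|4
PS(4,6) f=2→J2  7|4|5
P(1,6) f=1→J1  7|5|5
R(1,3) f=1→J1  7|6|5
M = 3(7−1)−2·6−5 = 18−12−5 = 1

M = 1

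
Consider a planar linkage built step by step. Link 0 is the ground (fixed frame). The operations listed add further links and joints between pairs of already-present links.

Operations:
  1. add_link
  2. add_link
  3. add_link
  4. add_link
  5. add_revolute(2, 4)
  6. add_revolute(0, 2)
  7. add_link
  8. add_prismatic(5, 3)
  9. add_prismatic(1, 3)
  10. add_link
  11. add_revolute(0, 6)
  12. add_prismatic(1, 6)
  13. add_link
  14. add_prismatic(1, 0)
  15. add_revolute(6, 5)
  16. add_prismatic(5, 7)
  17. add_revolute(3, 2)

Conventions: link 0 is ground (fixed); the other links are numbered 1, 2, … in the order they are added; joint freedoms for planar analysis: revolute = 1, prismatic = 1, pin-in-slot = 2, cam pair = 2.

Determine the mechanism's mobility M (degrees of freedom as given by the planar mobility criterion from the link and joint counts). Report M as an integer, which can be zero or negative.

(L,J1,J2)=(1,0,0); link0 fixed
link1: (2,0,0)
link2: (3,0,0)
link3: (4,0,0)
link4: (5,0,0)
R 2-4 [J1]: (5,1,0)
R 0-2 [J1]: (5,2,0)
link5: (6,2,0)
P 5-3 [J1]: (6,3,0)
P 1-3 [J1]: (6,4,0)
link6: (7,4,0)
R 0-6 [J1]: (7,5,0)
P 1-6 [J1]: (7,6,0)
link7: (8,6,0)
P 1-0 [J1]: (8,7,0)
R 6-5 [J1]: (8,8,0)
P 5-7 [J1]: (8,9,0)
R 3-2 [J1]: (8,10,0)
Grübler: 3·7 − 2·10 − 0 = 1

M = 1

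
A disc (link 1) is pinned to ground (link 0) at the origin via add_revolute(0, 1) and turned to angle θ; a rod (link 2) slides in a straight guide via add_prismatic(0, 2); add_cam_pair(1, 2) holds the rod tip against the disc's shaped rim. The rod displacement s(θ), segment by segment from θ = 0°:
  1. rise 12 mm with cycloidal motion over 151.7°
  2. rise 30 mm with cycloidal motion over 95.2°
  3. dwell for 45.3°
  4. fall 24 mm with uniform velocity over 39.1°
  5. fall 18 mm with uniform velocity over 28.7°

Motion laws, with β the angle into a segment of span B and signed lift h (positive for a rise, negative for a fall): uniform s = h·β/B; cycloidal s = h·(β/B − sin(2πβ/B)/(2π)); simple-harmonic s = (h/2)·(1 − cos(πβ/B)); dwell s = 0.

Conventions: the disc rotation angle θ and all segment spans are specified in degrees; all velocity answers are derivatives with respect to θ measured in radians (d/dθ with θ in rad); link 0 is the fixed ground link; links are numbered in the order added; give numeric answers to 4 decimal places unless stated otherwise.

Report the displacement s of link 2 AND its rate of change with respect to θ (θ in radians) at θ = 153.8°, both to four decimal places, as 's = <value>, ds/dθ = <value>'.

segment 1 (0° to 151.7°, cycloidal, h = 12) is passed completely: s = 0.0000 + (12) = 12.0000
θ = 153.8° falls in segment 2 (151.7° to 246.9°, cycloidal, h = 30): β = 153.8 − 151.7 = 2.1°, B = 95.2°; Δs = 30·(0.0221 − sin(2π·0.0221)/(2π)) = 0.0021; s = 12.0000 + 0.0021 = 12.0021
velocity in seg [151.7°–246.9°] (cycloidal), θ in radians: β = 2.1° = 0.0367 rad, B = 95.2° = 1.6616 rad; ds/dθ = (h/B)(1 − cos(2πβ/B)) = (30/1.6616)(1 − cos(2π·0.0221)) = 0.173143 mm/rad

s = 12.0021, ds/dθ = 0.1731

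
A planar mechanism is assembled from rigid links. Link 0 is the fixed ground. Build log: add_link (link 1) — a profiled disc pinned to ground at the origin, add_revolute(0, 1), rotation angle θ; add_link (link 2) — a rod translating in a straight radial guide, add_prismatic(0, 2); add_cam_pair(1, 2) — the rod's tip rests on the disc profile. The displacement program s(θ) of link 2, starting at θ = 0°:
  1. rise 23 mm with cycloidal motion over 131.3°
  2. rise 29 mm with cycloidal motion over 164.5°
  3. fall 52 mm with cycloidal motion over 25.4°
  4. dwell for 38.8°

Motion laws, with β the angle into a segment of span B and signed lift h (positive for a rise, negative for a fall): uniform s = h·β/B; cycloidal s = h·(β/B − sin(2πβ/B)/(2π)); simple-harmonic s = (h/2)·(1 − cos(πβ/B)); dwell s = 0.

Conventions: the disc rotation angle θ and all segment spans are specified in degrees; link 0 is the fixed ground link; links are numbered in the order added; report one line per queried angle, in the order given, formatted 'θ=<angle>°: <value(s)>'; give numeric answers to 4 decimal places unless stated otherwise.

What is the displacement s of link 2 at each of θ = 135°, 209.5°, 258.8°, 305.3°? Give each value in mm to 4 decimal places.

seg 1 [0°–131.3°] cycloidal, h=23: full span → s += 23 → s = 23.0000
seg 2 [131.3°–295.8°] cycloidal, h=29: θ=135° here. β=3.7, B=164.5. 29·(0.0225 − sin(2π·0.0225)/(2π)) = 0.0022 → s = 23.0022
seg 2 [131.3°–295.8°] cycloidal, h=29: θ=209.5° here. β=78.2, B=164.5. 29·(0.4754 − sin(2π·0.4754)/(2π)) = 13.0749 → s = 36.0749
seg 2 [131.3°–295.8°] cycloidal, h=29: θ=258.8° here. β=127.5, B=164.5. 29·(0.7751 − sin(2π·0.7751)/(2π)) = 27.0355 → s = 50.0355
seg 2 [131.3°–295.8°] cycloidal, h=29: full span → s += 29 → s = 52.0000
seg 3 [295.8°–321.2°] cycloidal, h=-52: θ=305.3° here. β=9.5, B=25.4. -52·(0.3740 − sin(2π·0.3740)/(2π)) = -13.5607 → s = 38.4393

θ=135°: 23.0022
θ=209.5°: 36.0749
θ=258.8°: 50.0355
θ=305.3°: 38.4393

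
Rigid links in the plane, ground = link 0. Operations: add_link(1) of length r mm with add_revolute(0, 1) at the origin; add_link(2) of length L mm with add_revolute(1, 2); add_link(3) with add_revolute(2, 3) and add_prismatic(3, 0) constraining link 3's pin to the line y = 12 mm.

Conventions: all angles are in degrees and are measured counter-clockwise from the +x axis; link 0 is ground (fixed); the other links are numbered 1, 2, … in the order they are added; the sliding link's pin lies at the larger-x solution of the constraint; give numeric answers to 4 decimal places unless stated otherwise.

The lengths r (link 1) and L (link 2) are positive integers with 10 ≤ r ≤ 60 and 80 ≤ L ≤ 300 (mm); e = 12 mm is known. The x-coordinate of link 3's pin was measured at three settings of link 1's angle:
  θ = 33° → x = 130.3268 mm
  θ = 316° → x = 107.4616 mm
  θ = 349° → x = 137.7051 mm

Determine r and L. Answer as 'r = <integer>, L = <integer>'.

constraint per measurement: (x − r cos θ)² + (r sin θ − e)² = L²
subtracting the θ₁ and θ₂ equations cancels the r² and L² terms:
r = (x₁² − x₂²) / (2[(x₁cos θ₁ + e sin θ₁) − (x₂cos θ₂ + e sin θ₂)]) = 57.9999 → r = 58
L² = (x₁ − r cos θ₁)² + (r sin θ₁ − e)² = 7055.9921 → L = 84.0000 → L = 84
check at θ₃=349°: x = 137.7051 (printed 137.7051) ✓

r = 58, L = 84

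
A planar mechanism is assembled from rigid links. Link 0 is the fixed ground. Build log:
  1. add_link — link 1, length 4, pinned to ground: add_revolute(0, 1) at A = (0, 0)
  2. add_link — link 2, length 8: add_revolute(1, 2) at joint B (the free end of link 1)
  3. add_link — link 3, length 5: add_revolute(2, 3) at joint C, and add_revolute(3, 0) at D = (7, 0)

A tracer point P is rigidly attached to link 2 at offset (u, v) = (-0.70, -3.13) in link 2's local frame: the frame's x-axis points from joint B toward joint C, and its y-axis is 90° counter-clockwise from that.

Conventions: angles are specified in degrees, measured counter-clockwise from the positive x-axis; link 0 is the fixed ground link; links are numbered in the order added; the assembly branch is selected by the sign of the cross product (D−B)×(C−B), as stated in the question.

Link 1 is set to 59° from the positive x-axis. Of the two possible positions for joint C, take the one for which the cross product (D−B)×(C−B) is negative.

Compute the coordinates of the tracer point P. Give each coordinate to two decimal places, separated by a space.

A=(0,0), D=(7.00,0)
B = A + 4.00·(cos59°, sin59°) = (2.0602, 3.4287)
|BD| = 6.0131
circle(B,8.00) ∩ circle(D,5.00): a=6.2495, h=4.9944
  candidates: C₊=(10.0419,3.9682) cross=30.032; C₋=(4.3464,-4.2377) cross=-30.032
  branch - wants cross < 0 → take C=(4.3464,-4.2377) (cross=-30.032)
ex = (C−B)/|BC| = (0.2858,-0.9583); ey = (0.9583,0.2858)
P = B + -0.70·ex + -3.13·ey = (-1.1394,3.2050)

-1.14 3.21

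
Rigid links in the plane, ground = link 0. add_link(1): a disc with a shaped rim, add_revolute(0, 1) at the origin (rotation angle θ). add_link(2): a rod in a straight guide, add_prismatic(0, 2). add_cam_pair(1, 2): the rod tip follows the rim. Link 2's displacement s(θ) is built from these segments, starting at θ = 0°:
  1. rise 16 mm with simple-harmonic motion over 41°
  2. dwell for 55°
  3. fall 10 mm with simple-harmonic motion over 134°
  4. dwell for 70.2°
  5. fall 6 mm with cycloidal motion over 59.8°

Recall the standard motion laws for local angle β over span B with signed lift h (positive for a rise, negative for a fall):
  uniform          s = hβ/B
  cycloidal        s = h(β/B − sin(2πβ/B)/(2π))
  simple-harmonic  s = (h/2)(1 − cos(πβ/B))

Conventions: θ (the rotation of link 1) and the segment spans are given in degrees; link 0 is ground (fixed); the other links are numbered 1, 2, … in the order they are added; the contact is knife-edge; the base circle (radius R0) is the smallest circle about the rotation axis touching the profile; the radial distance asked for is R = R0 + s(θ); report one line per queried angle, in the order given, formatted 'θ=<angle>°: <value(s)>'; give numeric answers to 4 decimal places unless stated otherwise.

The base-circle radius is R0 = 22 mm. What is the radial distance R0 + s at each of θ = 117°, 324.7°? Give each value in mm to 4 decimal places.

segment 1 (0° to 41°, simple-harmonic, h = 16) is passed completely: s = 0.0000 + (16) = 16.0000
segment 2 (41° to 96°, dwell): s unchanged at 16.0000
θ = 117° falls in segment 3 (96° to 230°, simple-harmonic, h = -10): β = 117 − 96 = 21°, B = 134°; Δs = -10/2·(1 − cos(π·0.1567)) = -0.5939; s = 16.0000 − 0.5939 = 15.4061
segment 3 (96° to 230°, simple-harmonic, h = -10) is passed completely: s = 16.0000 + (-10) = 6.0000
segment 4 (230° to 300.2°, dwell): s unchanged at 6.0000
θ = 324.7° falls in segment 5 (300.2° to 360°, cycloidal, h = -6): β = 324.7 − 300.2 = 24.5°, B = 59.8°; Δs = -6·(0.4097 − sin(2π·0.4097)/(2π)) = -1.9450; s = 6.0000 − 1.9450 = 4.0550
θ=117°: R = R0 + s = 22 + 15.4061 = 37.4061
θ=324.7°: R = R0 + s = 22 + 4.0550 = 26.0550

θ=117°: 37.4061
θ=324.7°: 26.0550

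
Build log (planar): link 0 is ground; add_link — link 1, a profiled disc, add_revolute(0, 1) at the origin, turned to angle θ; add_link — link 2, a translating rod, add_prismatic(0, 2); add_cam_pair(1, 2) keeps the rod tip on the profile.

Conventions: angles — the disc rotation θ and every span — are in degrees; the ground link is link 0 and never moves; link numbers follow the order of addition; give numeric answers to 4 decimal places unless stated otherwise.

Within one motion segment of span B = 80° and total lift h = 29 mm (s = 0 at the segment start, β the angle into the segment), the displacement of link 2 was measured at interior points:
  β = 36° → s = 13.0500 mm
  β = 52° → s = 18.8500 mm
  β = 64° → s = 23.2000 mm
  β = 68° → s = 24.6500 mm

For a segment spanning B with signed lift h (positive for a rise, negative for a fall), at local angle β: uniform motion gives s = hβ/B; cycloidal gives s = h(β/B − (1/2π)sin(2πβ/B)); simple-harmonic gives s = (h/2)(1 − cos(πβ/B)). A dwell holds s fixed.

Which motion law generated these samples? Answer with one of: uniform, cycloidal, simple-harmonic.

candidates at β/B = r: uniform s = h·r (linear in β); cycloidal s = h·(r − sin(2πr)/(2π)); simple-harmonic s = (h/2)(1 − cos(πr))
β=36°: printed 13.0500 | uniform 13.0500, cycloidal 11.6237, simple-harmonic 12.2317
β=52°: printed 18.8500 | uniform 18.8500, cycloidal 22.5840, simple-harmonic 21.0829
β=64°: printed 23.2000 | uniform 23.2000, cycloidal 27.5896, simple-harmonic 26.2307
β=68°: printed 24.6500 | uniform 24.6500, cycloidal 28.3840, simple-harmonic 27.4196
only one law matches every sample → uniform

uniform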